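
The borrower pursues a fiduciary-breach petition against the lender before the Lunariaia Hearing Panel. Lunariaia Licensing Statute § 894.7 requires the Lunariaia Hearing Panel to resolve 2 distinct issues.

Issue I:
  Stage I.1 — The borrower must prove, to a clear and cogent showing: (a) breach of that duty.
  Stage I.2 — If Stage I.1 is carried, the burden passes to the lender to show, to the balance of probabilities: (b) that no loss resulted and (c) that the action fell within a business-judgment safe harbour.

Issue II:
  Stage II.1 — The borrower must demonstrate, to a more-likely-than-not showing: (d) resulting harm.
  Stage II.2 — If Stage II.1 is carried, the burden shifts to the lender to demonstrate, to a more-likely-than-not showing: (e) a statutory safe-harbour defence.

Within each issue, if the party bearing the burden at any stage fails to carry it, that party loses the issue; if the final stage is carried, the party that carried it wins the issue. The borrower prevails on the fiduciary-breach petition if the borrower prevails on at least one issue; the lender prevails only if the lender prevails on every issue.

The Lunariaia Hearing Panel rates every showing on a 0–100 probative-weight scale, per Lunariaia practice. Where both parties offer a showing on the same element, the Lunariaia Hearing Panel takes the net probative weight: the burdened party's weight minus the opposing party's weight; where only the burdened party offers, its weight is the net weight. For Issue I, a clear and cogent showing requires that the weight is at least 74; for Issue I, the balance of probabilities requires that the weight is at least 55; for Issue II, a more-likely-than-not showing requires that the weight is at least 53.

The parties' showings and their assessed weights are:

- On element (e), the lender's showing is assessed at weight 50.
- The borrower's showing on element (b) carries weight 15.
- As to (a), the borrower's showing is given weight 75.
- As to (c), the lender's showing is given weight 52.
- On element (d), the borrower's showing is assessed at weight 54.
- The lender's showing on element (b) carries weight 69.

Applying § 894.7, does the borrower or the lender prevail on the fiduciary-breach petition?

borrower

— Issue I —
Stage I.1 — burden on borrower; standard: a clear and cogent showing (weight is at least 74).
    (a): 75 ≥ 74 [met]
  All elements met. The burden passes to the lender.
Stage I.2 — burden on lender; standard: the balance of probabilities (weight is at least 55).
    (b): 69 − 15 = 54 < 55 [not met]
    (c): 52 < 55 [not met]
  Not every element is met, so the lender fails to carry Stage I.2.
So the borrower prevails on this issue.
— Issue II —
At Stage II.1 the borrower must meet a more-likely-than-not showing (weight is at least 53): on (d) the weight is 54, which does reach 53, so (d) meets the standard.
  The borrower carries Stage II.1; the lender now bears the burden.
At Stage II.2 the lender must meet a more-likely-than-not showing (weight is at least 53): on (e) the weight is 50, < 53, so (e) does not meet the standard.
  The lender does not carry Stage II.2.
So the borrower prevails on this issue.
Per-issue: Issue I → borrower; Issue II → borrower. The borrower must prevail on at least one issue; overall, the borrower prevails.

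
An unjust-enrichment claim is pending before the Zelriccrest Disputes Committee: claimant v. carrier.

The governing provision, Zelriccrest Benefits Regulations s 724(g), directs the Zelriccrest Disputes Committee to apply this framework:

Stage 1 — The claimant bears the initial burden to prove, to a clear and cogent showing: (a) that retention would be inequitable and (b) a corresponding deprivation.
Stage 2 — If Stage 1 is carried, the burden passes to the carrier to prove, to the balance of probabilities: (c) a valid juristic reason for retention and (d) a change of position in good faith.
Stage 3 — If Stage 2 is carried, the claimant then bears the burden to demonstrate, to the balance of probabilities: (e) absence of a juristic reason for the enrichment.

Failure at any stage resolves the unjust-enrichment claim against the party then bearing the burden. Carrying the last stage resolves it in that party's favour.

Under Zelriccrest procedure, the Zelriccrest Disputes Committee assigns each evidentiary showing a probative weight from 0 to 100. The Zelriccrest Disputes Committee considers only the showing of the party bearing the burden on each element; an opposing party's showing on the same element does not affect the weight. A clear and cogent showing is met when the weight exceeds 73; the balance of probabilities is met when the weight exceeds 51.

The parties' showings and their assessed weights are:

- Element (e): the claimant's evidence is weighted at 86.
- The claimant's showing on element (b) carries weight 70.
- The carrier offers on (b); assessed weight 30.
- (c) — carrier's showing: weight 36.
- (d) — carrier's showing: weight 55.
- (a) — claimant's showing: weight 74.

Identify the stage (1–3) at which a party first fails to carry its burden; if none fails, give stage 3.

At Stage 1 the claimant must meet a clear and cogent showing (weight exceeds 73): on (a) the weight is 74, which does exceed 73, so (a) meets the standard; on (b) the weight is 70 (the carrier's 30 is given no effect), which does not exceed 73, so (b) does not meet the standard.
  Not every element is met, so the claimant fails to carry Stage 1.
The carrier prevails.

stage 1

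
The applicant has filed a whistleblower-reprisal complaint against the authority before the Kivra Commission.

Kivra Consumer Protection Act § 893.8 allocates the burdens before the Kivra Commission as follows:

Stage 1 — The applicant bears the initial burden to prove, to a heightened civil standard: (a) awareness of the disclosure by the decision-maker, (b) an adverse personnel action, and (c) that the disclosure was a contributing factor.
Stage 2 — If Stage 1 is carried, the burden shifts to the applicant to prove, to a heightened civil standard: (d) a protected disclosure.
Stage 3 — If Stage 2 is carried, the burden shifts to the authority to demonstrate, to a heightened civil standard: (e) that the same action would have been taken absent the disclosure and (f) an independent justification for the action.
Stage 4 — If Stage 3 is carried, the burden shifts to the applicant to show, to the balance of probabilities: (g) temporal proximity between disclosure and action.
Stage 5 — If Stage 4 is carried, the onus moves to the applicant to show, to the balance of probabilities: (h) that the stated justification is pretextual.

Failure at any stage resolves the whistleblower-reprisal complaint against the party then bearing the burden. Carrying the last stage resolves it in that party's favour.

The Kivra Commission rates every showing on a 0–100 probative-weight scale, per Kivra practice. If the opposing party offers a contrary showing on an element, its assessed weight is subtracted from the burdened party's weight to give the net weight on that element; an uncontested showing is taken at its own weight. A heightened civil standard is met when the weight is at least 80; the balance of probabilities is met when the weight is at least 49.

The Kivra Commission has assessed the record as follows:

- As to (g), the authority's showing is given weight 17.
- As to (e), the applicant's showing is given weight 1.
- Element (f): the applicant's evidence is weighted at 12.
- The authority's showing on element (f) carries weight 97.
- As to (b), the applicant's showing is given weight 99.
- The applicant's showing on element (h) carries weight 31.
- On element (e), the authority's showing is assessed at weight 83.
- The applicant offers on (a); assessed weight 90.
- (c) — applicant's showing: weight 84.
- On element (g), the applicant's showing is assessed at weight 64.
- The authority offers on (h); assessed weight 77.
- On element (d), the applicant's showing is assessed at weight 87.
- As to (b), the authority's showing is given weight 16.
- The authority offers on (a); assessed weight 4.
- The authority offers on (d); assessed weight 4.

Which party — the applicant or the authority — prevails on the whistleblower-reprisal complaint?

authority

Stage 1 (applicant, a heightened civil standard, weight is at least 80): (a) net 90−4=86 ≥ 80 — meets; (b) net 99−16=83 ≥ 80 — meets; (c) 84 ≥ 80 — meets.
  Stage 1 is satisfied; the applicant continues to bear the burden.
Stage 2 (applicant, a heightened civil standard, weight is at least 80): (d) net 87−4=83 ≥ 80 — meets.
  All elements met. The burden passes to the authority.
Stage 3 (authority, a heightened civil standard, weight is at least 80): (e) net 83−1=82 ≥ 80 — meets; (f) net 97−12=85 ≥ 80 — meets.
  Stage 3 is satisfied; the onus moves to the applicant.
Stage 4 (applicant, the balance of probabilities, weight is at least 49): (g) net 64−17=47 < 49 — fails.
  Stage 4 not carried; the applicant fails its burden.
So the authority prevails.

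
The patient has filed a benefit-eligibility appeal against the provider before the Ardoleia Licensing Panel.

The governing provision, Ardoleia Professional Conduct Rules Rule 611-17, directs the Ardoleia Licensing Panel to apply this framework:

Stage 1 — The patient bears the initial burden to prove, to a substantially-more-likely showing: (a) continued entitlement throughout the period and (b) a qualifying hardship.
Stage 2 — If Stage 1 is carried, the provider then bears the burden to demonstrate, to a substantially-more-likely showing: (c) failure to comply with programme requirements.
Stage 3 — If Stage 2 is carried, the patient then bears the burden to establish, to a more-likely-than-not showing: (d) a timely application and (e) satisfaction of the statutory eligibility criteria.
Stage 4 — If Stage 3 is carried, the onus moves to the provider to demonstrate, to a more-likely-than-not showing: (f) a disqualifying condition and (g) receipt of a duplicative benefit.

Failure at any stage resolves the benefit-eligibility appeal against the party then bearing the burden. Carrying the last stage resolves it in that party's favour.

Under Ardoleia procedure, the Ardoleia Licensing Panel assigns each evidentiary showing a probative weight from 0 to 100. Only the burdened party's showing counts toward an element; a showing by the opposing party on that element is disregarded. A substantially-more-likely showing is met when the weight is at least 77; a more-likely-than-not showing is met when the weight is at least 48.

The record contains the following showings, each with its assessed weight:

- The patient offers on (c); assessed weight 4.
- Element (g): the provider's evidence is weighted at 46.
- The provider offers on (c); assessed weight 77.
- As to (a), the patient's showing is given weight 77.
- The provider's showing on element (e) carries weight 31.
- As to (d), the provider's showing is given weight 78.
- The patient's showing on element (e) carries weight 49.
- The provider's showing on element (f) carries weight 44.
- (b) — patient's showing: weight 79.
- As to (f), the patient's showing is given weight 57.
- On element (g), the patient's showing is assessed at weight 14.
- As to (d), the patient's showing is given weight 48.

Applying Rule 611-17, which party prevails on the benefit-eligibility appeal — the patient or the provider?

Stage 1 (patient, a substantially-more-likely showing, weight is at least 77): (a) 77 ≥ 77 — meets; (b) 79 ≥ 77 — meets.
  Stage 1 is satisfied; the onus moves to the provider.
Stage 2 (provider, a substantially-more-likely showing, weight is at least 77): (c) 77 (patient's 4 disregarded) ≥ 77 — meets.
  The provider carries Stage 2; the patient now bears the burden.
Stage 3 (patient, a more-likely-than-not showing, weight is at least 48): (d) 48 (provider's 78 disregarded) ≥ 48 — meets; (e) 49 (provider's 31 disregarded) ≥ 48 — meets.
  All elements met. The burden passes to the provider.
Stage 4 (provider, a more-likely-than-not showing, weight is at least 48): (f) 44 (patient's 57 disregarded) < 48 — fails; (g) 46 (patient's 14 disregarded) < 48 — fails.
  Stage 4 not carried; the provider fails its burden.
So the patient prevails.

patient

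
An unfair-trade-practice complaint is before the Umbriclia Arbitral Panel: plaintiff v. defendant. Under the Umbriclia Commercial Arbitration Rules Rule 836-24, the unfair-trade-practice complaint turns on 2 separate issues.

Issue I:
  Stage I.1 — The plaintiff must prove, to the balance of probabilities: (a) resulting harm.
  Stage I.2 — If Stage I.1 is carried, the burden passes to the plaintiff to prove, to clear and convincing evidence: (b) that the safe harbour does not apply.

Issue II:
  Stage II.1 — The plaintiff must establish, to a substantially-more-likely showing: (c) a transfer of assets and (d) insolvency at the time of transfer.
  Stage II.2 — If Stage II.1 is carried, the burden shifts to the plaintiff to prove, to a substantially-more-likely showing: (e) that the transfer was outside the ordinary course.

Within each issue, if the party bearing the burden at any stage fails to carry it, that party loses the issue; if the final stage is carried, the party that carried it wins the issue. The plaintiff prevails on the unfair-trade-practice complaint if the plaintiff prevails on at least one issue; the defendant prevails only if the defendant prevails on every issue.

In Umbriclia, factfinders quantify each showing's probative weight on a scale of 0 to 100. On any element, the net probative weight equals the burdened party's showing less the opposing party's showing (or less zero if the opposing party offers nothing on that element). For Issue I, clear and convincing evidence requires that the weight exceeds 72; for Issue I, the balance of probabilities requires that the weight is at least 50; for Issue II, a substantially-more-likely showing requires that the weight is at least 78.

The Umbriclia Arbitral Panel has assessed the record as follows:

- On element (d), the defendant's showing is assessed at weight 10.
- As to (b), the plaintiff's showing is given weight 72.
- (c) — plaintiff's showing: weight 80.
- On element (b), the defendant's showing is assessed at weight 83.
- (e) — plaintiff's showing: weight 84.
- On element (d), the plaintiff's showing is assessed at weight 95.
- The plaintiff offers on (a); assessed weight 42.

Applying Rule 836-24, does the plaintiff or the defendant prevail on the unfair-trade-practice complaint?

plaintiff

— Issue I —
At Stage I.1 the plaintiff must meet the balance of probabilities (weight is at least 50): on (a) the weight is 42, < 50, so (a) does not meet the standard.
  Not every element is met, so the plaintiff fails to carry Stage I.1.
The defendant prevails on this issue.
— Issue II —
Stage II.1 (plaintiff, a substantially-more-likely showing, weight is at least 78): (c) 80 ≥ 78 — meets; (d) net 95−10=85 ≥ 78 — meets.
  Stage II.1 carried; the burden remains with the plaintiff.
Stage II.2 (plaintiff, a substantially-more-likely showing, weight is at least 78): (e) 84 ≥ 78 — meets.
  Stage II.2 carried; the final stage is satisfied.
With every stage satisfied, the plaintiff prevails on this issue.
Per-issue: Issue I → defendant; Issue II → plaintiff. The plaintiff must prevail on at least one issue; overall, the plaintiff prevails.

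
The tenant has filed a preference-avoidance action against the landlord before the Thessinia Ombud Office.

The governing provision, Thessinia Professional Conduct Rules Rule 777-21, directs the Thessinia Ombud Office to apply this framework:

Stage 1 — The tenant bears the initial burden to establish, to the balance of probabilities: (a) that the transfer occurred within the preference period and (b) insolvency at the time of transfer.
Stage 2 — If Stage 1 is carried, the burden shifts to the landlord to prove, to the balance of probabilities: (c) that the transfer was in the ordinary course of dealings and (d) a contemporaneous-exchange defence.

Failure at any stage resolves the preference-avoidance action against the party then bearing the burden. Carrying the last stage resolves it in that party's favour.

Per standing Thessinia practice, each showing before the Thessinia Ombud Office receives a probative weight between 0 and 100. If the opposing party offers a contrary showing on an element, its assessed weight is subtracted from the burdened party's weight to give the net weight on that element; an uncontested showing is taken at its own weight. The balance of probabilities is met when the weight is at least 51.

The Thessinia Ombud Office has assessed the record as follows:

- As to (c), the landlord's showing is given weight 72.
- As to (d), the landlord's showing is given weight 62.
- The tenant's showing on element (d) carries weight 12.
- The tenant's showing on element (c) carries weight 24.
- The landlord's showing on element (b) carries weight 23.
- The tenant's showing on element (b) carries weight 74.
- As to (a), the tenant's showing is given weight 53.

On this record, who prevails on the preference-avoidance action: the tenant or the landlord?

At Stage 1 the tenant must meet the balance of probabilities (weight is at least 51): on (a) the weight is 53, which does reach 51, so (a) meets the standard; on (b) the weight is 74 less the opposing 23 gives net 51, ≥ 51, so (b) meets the standard.
  The tenant carries Stage 1; the landlord now bears the burden.
At Stage 2 the landlord must meet the balance of probabilities (weight is at least 51): on (c) the weight is 72 less the opposing 24 gives net 48, which does not reach 51, so (c) does not meet the standard; on (d) the weight is 62 less the opposing 12 gives net 50, which does not reach 51, so (d) does not meet the standard.
  Stage 2 not carried; the landlord fails its burden.
So the tenant prevails.

tenant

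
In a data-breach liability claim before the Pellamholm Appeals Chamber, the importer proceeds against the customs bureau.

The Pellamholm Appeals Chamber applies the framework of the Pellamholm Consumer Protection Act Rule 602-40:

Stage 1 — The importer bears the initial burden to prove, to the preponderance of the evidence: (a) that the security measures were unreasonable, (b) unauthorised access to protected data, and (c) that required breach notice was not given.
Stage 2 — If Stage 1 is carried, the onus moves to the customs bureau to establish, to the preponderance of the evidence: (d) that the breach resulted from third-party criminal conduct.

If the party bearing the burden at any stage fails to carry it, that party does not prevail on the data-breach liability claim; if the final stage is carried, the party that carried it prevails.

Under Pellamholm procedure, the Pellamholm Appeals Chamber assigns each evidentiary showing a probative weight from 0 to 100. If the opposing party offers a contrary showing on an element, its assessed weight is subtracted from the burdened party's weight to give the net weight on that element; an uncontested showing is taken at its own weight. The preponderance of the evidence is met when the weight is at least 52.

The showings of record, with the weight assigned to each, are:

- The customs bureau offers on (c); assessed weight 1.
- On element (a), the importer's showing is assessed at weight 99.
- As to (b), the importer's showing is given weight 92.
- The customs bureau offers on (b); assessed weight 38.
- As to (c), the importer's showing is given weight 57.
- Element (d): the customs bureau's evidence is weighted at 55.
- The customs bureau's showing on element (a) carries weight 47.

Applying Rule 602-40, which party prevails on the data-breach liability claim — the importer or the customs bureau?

customs bureau

At Stage 1 the importer must meet the preponderance of the evidence (weight is at least 52): on (a) the weight is 99 less the opposing 47 gives net 52, which does reach 52, so (a) meets the standard; on (b) the weight is 92 less the opposing 38 gives net 54, which does reach 52, so (b) meets the standard; on (c) the weight is 57 less the opposing 1 gives net 56, ≥ 52, so (c) meets the standard.
  The importer carries Stage 1; the customs bureau now bears the burden.
At Stage 2 the customs bureau must meet the preponderance of the evidence (weight is at least 52): on (d) the weight is 55, ≥ 52, so (d) meets the standard.
  Stage 2 carried; the final stage is satisfied.
All stages carried — the customs bureau prevails.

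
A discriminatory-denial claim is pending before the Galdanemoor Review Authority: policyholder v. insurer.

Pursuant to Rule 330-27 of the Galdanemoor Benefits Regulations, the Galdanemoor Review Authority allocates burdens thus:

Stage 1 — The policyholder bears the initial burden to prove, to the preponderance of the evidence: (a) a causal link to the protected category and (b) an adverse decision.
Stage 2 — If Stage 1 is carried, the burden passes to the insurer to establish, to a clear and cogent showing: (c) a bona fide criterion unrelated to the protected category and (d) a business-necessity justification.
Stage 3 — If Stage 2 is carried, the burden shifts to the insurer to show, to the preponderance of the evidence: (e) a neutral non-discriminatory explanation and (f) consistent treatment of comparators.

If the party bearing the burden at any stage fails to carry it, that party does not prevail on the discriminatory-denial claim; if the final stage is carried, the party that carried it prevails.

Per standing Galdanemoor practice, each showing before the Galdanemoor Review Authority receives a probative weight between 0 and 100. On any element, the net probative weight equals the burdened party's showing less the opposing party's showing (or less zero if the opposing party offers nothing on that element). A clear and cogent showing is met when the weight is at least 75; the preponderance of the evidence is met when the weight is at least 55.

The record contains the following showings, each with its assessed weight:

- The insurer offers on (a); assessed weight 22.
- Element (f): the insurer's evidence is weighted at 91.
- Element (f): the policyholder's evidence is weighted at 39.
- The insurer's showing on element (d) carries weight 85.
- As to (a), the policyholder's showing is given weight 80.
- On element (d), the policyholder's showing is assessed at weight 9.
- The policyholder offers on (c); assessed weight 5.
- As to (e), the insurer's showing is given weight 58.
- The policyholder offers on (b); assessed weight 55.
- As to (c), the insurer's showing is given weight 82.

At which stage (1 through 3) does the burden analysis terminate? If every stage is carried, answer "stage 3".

stage 3

At Stage 1 the policyholder must meet the preponderance of the evidence (weight is at least 55): on (a) the weight is 80 less the opposing 22 gives net 58, which does reach 55, so (a) meets the standard; on (b) the weight is 55, ≥ 55, so (b) meets the standard.
  The policyholder carries Stage 1; the insurer now bears the burden.
At Stage 2 the insurer must meet a clear and cogent showing (weight is at least 75): on (c) the weight is 82 less the opposing 5 gives net 77, ≥ 75, so (c) meets the standard; on (d) the weight is 85 less the opposing 9 gives net 76, which does reach 75, so (d) meets the standard.
  All elements met. The insurer retains the burden for Stage 3.
At Stage 3 the insurer must meet the preponderance of the evidence (weight is at least 55): on (e) the weight is 58, which does reach 55, so (e) meets the standard; on (f) the weight is 91 less the opposing 39 gives net 52, which does not reach 55, so (f) does not meet the standard.
  Stage 3 not carried; the insurer fails its burden.
The policyholder prevails.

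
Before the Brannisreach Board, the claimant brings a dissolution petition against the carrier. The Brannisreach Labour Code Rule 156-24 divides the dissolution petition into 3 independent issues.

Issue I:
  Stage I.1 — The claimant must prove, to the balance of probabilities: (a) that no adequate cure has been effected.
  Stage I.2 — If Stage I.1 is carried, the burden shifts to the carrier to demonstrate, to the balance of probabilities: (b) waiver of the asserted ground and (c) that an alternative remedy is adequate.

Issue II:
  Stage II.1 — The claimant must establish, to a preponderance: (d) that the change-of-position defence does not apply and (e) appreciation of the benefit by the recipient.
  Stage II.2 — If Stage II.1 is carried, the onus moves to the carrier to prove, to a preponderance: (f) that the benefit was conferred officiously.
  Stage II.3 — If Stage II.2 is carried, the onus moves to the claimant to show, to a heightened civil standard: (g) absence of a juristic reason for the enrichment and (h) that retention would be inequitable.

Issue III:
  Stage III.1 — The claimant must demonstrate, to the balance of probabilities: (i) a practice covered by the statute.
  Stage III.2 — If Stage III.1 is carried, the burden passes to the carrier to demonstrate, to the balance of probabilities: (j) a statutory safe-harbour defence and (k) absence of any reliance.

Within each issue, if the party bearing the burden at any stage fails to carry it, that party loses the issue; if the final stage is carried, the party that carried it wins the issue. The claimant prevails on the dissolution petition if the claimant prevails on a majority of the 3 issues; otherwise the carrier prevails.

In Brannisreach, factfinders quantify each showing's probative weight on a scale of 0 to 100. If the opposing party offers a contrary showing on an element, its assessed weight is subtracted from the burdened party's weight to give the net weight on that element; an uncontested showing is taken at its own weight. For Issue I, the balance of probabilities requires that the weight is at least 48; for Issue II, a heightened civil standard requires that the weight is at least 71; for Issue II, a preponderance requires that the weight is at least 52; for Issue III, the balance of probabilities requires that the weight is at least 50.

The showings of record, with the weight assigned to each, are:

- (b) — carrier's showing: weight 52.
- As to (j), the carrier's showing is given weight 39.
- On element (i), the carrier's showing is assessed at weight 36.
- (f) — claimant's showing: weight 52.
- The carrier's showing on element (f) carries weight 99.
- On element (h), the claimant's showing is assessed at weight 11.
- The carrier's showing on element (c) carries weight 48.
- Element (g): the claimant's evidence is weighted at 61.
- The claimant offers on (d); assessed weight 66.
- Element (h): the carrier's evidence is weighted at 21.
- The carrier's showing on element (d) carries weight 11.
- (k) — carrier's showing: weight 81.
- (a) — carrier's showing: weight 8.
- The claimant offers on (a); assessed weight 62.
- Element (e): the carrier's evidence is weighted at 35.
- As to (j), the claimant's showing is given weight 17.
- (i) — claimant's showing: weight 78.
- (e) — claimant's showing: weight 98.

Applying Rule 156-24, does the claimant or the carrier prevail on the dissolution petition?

— Issue I —
At Stage I.1 the claimant must meet the balance of probabilities (weight is at least 48): on (a) the weight is 62 less the opposing 8 gives net 54, which does reach 48, so (a) meets the standard.
  Stage I.1 carried; the burden shifts to the carrier.
At Stage I.2 the carrier must meet the balance of probabilities (weight is at least 48): on (b) the weight is 52, which does reach 48, so (b) meets the standard; on (c) the weight is 48, which does reach 48, so (c) meets the standard.
  Stage I.2 carried; the final stage is satisfied.
Every stage carried; the carrier prevails on this issue.
— Issue II —
Stage II.1 (claimant, a preponderance, weight is at least 52): (d) net 66−11=55 ≥ 52 — meets; (e) net 98−35=63 ≥ 52 — meets.
  All elements met. The burden passes to the carrier.
Stage II.2 (carrier, a preponderance, weight is at least 52): (f) net 99−52=47 < 52 — fails.
  Not every element is met, so the carrier fails to carry Stage II.2.
So the claimant prevails on this issue.
— Issue III —
Stage III.1 — burden on claimant; standard: the balance of probabilities (weight is at least 50).
    (i): 78 − 36 = 42 < 50 [not met]
  The claimant does not carry Stage III.1.
So the carrier prevails on this issue.
Per-issue: Issue I → carrier; Issue II → claimant; Issue III → carrier. The claimant must prevail on a majority of issues; overall, the carrier prevails.

carrier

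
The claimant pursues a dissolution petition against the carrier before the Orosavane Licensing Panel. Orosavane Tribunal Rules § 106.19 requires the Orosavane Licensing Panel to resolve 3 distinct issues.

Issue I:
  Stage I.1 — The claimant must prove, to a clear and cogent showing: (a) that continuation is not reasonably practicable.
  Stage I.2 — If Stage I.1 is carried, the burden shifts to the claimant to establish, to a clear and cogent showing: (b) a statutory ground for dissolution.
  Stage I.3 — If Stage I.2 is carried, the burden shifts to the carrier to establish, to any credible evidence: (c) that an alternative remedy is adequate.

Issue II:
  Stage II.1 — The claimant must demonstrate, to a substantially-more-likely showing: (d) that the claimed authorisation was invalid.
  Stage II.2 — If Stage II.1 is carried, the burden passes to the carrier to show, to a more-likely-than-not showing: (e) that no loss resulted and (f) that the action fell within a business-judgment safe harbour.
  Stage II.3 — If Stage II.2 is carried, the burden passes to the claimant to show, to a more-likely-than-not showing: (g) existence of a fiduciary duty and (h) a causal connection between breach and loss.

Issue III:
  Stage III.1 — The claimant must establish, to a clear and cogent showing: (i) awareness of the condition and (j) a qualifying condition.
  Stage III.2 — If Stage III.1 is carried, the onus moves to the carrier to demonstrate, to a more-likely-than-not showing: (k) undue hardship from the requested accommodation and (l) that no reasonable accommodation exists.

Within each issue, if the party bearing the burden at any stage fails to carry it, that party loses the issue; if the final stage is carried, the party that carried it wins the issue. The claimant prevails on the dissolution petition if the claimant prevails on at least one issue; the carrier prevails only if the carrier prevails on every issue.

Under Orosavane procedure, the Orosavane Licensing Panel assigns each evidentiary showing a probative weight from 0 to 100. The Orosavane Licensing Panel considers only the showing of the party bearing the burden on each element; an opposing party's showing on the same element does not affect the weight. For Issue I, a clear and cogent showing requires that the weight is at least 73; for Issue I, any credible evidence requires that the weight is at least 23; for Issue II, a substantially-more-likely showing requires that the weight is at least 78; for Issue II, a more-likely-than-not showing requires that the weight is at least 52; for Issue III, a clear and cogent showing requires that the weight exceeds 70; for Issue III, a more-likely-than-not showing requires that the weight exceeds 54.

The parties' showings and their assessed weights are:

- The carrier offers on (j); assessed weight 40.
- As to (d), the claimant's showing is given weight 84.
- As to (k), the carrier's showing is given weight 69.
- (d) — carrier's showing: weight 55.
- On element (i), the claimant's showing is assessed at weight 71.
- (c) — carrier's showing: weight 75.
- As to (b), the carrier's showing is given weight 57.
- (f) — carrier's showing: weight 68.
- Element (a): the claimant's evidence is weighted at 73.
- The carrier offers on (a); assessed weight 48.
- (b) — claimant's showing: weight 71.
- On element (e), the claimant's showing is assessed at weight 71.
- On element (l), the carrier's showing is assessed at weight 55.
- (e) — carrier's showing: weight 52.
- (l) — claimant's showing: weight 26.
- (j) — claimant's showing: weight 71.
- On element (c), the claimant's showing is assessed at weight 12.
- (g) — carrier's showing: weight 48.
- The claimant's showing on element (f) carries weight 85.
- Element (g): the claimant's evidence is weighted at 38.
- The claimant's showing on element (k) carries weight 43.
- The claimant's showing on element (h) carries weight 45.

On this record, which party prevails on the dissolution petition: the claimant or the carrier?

— Issue I —
At Stage I.1 the claimant must meet a clear and cogent showing (weight is at least 73): on (a) the weight is 73 (the carrier's 48 is given no effect), ≥ 73, so (a) meets the standard.
  Stage I.1 carried; the burden remains with the claimant.
At Stage I.2 the claimant must meet a clear and cogent showing (weight is at least 73): on (b) the weight is 71 (the carrier's 57 is given no effect), < 73, so (b) does not meet the standard.
  Not every element is met, so the claimant fails to carry Stage I.2.
The analysis ends at Stage I.2; the carrier prevails on this issue.
— Issue II —
Stage II.1 — burden on claimant; standard: a substantially-more-likely showing (weight is at least 78).
    (d): 84 (carrier's 55 disregarded) ≥ 78 [met]
  Stage II.1 carried; the burden shifts to the carrier.
Stage II.2 — burden on carrier; standard: a more-likely-than-not showing (weight is at least 52).
    (e): 52 (claimant's 71 disregarded) ≥ 52 [met]
    (f): 68 (claimant's 85 disregarded) ≥ 52 [met]
  Stage II.2 is satisfied; the onus moves to the claimant.
Stage II.3 — burden on claimant; standard: a more-likely-than-not showing (weight is at least 52).
    (g): 38 (carrier's 48 disregarded) < 52 [not met]
    (h): 45 < 52 [not met]
  The claimant does not carry Stage II.3.
The carrier prevails on this issue.
— Issue III —
At Stage III.1 the claimant must meet a clear and cogent showing (weight exceeds 70): on (i) the weight is 71, which does exceed 70, so (i) meets the standard; on (j) the weight is 71 (the carrier's 40 is given no effect), > 70, so (j) meets the standard.
  The claimant carries Stage III.1; the carrier now bears the burden.
At Stage III.2 the carrier must meet a more-likely-than-not showing (weight exceeds 54): on (k) the weight is 69 (the claimant's 43 is given no effect), > 54, so (k) meets the standard; on (l) the weight is 55 (the claimant's 26 is given no effect), > 54, so (l) meets the standard.
  Stage III.2 carried; the final stage is satisfied.
All stages carried — the carrier prevails on this issue.
Per-issue: Issue I → carrier; Issue II → carrier; Issue III → carrier. The claimant must prevail on at least one issue; overall, the carrier prevails.

carrier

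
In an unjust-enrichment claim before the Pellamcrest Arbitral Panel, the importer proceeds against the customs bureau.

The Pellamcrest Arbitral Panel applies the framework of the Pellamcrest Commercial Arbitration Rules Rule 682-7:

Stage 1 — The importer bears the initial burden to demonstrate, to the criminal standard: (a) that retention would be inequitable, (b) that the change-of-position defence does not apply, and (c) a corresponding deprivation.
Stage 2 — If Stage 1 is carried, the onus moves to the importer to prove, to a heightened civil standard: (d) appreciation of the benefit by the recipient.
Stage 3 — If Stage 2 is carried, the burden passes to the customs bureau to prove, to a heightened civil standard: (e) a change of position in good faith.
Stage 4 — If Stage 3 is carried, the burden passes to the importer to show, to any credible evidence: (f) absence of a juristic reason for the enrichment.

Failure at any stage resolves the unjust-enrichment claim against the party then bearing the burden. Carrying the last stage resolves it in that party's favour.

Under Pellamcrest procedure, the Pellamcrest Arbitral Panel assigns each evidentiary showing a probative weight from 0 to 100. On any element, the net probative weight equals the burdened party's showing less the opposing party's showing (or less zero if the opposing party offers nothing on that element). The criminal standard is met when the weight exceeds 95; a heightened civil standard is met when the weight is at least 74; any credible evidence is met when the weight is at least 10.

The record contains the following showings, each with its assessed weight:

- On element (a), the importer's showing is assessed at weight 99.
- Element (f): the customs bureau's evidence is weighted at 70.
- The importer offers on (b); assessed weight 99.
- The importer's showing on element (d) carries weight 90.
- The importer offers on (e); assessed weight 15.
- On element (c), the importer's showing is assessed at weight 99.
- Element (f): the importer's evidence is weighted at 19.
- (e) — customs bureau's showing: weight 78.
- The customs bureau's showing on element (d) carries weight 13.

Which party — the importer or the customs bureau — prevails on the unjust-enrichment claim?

importer

At Stage 1 the importer must meet the criminal standard (weight exceeds 95): on (a) the weight is 99, > 95, so (a) meets the standard; on (b) the weight is 99, > 95, so (b) meets the standard; on (c) the weight is 99, which does exceed 95, so (c) meets the standard.
  All elements met. The importer retains the burden for Stage 2.
At Stage 2 the importer must meet a heightened civil standard (weight is at least 74): on (d) the weight is 90 less the opposing 13 gives net 77, which does reach 74, so (d) meets the standard.
  Stage 2 is satisfied; the onus moves to the customs bureau.
At Stage 3 the customs bureau must meet a heightened civil standard (weight is at least 74): on (e) the weight is 78 less the opposing 15 gives net 63, < 74, so (e) does not meet the standard.
  Stage 3 not carried; the customs bureau fails its burden.
So the importer prevails.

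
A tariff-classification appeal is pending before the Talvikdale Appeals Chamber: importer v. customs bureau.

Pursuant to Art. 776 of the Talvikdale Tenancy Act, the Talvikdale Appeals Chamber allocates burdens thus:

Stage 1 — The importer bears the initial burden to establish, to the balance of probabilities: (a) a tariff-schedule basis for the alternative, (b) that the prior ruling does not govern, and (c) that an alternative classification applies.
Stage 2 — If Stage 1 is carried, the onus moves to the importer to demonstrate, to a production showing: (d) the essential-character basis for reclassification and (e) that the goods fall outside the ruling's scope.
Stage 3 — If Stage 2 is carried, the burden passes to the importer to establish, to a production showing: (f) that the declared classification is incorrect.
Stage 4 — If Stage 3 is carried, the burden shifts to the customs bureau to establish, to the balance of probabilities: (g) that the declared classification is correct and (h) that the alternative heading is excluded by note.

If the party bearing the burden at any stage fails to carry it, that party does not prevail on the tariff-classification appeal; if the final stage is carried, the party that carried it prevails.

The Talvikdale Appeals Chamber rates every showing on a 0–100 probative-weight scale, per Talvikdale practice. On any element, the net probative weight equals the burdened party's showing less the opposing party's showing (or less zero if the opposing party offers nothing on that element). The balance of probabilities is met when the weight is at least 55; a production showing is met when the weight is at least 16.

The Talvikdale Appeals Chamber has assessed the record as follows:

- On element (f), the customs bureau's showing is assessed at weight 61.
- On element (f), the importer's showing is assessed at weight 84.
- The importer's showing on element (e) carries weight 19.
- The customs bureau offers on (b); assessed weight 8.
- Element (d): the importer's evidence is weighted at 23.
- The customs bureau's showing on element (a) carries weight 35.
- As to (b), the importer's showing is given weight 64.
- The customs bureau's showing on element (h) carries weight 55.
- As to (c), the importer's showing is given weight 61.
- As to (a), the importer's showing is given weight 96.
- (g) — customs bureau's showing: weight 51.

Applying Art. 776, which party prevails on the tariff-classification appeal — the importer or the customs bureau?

Stage 1 — burden on importer; standard: the balance of probabilities (weight is at least 55).
    (a): 96 − 35 = 61 ≥ 55 [met]
    (b): 64 − 8 = 56 ≥ 55 [met]
    (c): 61 ≥ 55 [met]
  Stage 1 carried; the burden remains with the importer.
Stage 2 — burden on importer; standard: a production showing (weight is at least 16).
    (d): 23 ≥ 16 [met]
    (e): 19 ≥ 16 [met]
  All elements met. The importer retains the burden for Stage 3.
Stage 3 — burden on importer; standard: a production showing (weight is at least 16).
    (f): 84 − 61 = 23 ≥ 16 [met]
  Stage 3 carried; the burden shifts to the customs bureau.
Stage 4 — burden on customs bureau; standard: the balance of probabilities (weight is at least 55).
    (g): 51 < 55 [not met]
    (h): 55 ≥ 55 [met]
  Not every element is met, so the customs bureau fails to carry Stage 4.
The analysis ends at Stage 4; the importer prevails.

importer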